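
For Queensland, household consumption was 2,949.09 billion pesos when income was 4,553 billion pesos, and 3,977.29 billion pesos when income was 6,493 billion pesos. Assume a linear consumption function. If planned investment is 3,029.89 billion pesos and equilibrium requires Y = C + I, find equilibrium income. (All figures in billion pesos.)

Y = 7587

MPC = (3977.29 − 2949.09)/(6493 − 4553) = 1028.2/1940 = 0.53
a = 2949.09 − 0.53(4553) = 536
Equilibrium: Y = 536 + 0.53Y + 3029.89
0.47Y = 3565.89, so Y = 3565.89/0.47 = 7587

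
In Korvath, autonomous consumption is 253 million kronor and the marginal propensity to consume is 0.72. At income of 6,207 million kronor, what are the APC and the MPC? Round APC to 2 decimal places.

APC = 0.76; MPC = 0.72

MPC = 0.72 (the slope of the consumption function)
C = 253 + 0.72(6207) = 4722.04, so APC = 4722.04/6207 = 0.76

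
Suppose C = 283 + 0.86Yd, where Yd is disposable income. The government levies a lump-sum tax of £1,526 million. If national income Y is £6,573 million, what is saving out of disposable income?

Yd = Y − T = 6573 − 1526 = 5047
C = 283 + 0.86(5047) = 283 + 4340.42 = 4623.42
S = Yd − C = 5047 − 4623.42 = 423.58

S = 423.58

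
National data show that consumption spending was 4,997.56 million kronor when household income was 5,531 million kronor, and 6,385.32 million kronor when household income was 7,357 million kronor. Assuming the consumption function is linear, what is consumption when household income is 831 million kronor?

MPC = (6385.32 − 4997.56)/(7357 − 5531) = 1387.76/1826 = 0.76
a = 4997.56 − 0.76(5531) = 4997.56 − 4203.56 = 794
C = 794 + 0.76(831) = 794 + 631.56 = 1425.56

C = 1425.56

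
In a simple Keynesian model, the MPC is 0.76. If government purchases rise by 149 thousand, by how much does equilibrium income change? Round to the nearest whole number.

The multiplier is 1/(1 − MPC) = 1/0.24.
ΔY = 149/0.24 = 620.83 ≈ 621

ΔY ≈ 621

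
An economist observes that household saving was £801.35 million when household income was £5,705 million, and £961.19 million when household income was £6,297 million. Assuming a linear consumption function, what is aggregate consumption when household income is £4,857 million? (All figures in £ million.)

MPS = ΔS/ΔY = (961.19 − 801.35)/(6297 − 5705) = 159.84/592 = 0.27
MPC = 1 − MPS = 0.73
Autonomous saving = 801.35 − 0.27(5705) = -739, so a = 739
C = 739 + 0.73(4857) = 739 + 3545.61 = 4284.61

C = 4284.61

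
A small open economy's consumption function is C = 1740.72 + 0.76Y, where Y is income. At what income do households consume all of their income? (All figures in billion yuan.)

Y = 7253

At break-even, C = Y: 1740.72 + 0.76Y = Y
0.24Y = 1740.72, so Y = 1740.72/0.24 = 7253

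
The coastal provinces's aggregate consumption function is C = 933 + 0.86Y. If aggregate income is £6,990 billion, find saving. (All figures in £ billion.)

C = 933 + 0.86(6990) = 933 + 6011.4 = 6944.4
S = Y − C = 6990 − 6944.4 = 45.6

S = 45.6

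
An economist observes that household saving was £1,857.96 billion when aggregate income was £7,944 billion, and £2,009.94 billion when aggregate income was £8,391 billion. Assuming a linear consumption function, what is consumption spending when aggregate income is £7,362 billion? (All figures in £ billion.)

MPS = ΔS/ΔY = (2009.94 − 1857.96)/(8391 − 7944) = 151.98/447 = 0.34
MPC = 1 − MPS = 0.66
Autonomous saving = 1857.96 − 0.34(7944) = -843, so a = 843
C = 843 + 0.66(7362) = 843 + 4858.92 = 5701.92

C = 5701.92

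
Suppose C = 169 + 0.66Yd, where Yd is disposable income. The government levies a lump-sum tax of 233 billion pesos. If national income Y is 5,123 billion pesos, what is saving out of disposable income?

Yd = Y − T = 5123 − 233 = 4890
C = 169 + 0.66(4890) = 169 + 3227.4 = 3396.4
S = Yd − C = 4890 − 3396.4 = 1493.6

S = 1493.6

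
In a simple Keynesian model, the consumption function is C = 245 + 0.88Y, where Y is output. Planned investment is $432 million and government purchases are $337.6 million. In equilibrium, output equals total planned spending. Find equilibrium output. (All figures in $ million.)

Y = C + I + G = 245 + 0.88Y + 432 + 337.6
Y − 0.88Y = 1014.6
0.12Y = 1014.6, so Y = 1014.6/0.12 = 8455

Y = 8455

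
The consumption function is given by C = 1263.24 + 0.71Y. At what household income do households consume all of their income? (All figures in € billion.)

Y = 4356

At break-even, C = Y: 1263.24 + 0.71Y = Y
0.29Y = 1263.24, so Y = 1263.24/0.29 = 4356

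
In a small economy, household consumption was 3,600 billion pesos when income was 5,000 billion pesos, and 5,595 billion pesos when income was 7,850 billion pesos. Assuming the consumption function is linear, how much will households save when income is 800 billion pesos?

MPC = (5595 − 3600)/(7850 − 5000) = 1995/2850 = 0.7
a = 3600 − 0.7(5000) = 3600 − 3500 = 100
C = 100 + 0.7(800) = 660
S = 800 − 660 = 140

S = 140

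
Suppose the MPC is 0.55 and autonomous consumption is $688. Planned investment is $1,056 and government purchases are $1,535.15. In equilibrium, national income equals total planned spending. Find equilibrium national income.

Y = 7287

Y = C + I + G = 688 + 0.55Y + 1056 + 1535.15
Y − 0.55Y = 3279.15
0.45Y = 3279.15, so Y = 3279.15/0.45 = 7287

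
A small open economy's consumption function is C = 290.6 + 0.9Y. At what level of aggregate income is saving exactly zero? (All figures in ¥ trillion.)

At break-even, C = Y: 290.6 + 0.9Y = Y
0.1Y = 290.6, so Y = 290.6/0.1 = 2906

Y = 2906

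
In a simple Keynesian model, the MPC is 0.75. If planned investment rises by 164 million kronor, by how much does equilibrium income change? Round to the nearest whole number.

ΔY ≈ 656

The multiplier is 1/(1 − MPC) = 1/0.25.
ΔY = 164/0.25 = 656.00 ≈ 656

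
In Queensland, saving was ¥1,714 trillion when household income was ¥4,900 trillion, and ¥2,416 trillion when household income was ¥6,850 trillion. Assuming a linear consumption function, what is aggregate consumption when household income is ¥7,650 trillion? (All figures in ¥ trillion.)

MPS = ΔS/ΔY = (2416 − 1714)/(6850 − 4900) = 702/1950 = 0.36
MPC = 1 − MPS = 0.64
Autonomous saving = 1714 − 0.36(4900) = -50, so a = 50
C = 50 + 0.64(7650) = 50 + 4896 = 4946

C = 4946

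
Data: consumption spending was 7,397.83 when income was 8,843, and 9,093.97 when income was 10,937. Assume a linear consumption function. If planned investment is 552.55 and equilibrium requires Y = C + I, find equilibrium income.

MPC = (9093.97 − 7397.83)/(10937 − 8843) = 1696.14/2094 = 0.81
a = 7397.83 − 0.81(8843) = 235
Equilibrium: Y = 235 + 0.81Y + 552.55
0.19Y = 787.55, so Y = 787.55/0.19 = 4145

Y = 4145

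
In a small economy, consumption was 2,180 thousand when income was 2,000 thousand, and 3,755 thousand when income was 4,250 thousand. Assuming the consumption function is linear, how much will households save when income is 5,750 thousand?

MPC = (3755 − 2180)/(4250 − 2000) = 1575/2250 = 0.7
a = 2180 − 0.7(2000) = 2180 − 1400 = 780
C = 780 + 0.7(5750) = 4805
S = 5750 − 4805 = 945

S = 945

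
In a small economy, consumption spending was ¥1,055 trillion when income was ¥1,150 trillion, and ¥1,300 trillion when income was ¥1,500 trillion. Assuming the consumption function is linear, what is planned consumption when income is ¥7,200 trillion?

MPC = (1300 − 1055)/(1500 − 1150) = 245/350 = 0.7
a = 1055 − 0.7(1150) = 1055 − 805 = 250
C = 250 + 0.7(7200) = 250 + 5040 = 5290

C = 5290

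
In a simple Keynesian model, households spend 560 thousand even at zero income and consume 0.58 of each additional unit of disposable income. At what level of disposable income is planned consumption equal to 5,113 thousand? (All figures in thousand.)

Y = 7850

560 + 0.58Y = 5113
0.58Y = 4553, so Y = 4553/0.58 = 7850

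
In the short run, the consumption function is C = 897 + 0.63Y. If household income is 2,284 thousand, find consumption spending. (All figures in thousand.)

C = 897 + 0.63(2284) = 897 + 1438.92 = 2335.92

C = 2335.92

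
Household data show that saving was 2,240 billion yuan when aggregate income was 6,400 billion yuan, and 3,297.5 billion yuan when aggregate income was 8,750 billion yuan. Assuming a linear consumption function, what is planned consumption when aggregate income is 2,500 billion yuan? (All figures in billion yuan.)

C = 2015

MPS = ΔS/ΔY = (3297.5 − 2240)/(8750 − 6400) = 1057.5/2350 = 0.45
MPC = 1 − MPS = 0.55
Autonomous saving = 2240 − 0.45(6400) = -640, so a = 640
C = 640 + 0.55(2500) = 640 + 1375 = 2015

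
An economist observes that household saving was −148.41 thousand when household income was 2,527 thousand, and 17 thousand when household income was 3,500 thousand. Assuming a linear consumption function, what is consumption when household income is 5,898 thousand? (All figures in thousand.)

MPS = ΔS/ΔY = (17 − (-148.41))/(3500 − 2527) = 165.41/973 = 0.17
MPC = 1 − MPS = 0.83
Autonomous saving = -148.41 − 0.17(2527) = -578, so a = 578
C = 578 + 0.83(5898) = 578 + 4895.34 = 5473.34

C = 5473.34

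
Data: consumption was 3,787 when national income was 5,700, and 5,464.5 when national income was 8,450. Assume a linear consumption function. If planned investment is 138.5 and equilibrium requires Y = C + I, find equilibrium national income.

Y = 1150

MPC = (5464.5 − 3787)/(8450 − 5700) = 1677.5/2750 = 0.61
a = 3787 − 0.61(5700) = 310
Equilibrium: Y = 310 + 0.61Y + 138.5
0.39Y = 448.5, so Y = 448.5/0.39 = 1150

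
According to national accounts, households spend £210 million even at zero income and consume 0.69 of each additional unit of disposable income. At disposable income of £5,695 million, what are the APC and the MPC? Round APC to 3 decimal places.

MPC = 0.69 (the slope of the consumption function)
C = 210 + 0.69(5695) = 4139.55, so APC = 4139.55/5695 = 0.727

APC = 0.727; MPC = 0.69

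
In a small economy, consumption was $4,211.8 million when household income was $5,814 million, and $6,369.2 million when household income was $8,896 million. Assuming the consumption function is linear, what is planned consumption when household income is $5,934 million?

C = 4295.8

MPC = (6369.2 − 4211.8)/(8896 − 5814) = 2157.4/3082 = 0.7
a = 4211.8 − 0.7(5814) = 4211.8 − 4069.8 = 142
C = 142 + 0.7(5934) = 142 + 4153.8 = 4295.8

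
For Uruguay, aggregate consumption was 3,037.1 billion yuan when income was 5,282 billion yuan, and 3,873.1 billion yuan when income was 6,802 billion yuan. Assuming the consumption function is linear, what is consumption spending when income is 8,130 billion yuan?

C = 4603.5

MPC = (3873.1 − 3037.1)/(6802 − 5282) = 836/1520 = 0.55
a = 3037.1 − 0.55(5282) = 3037.1 − 2905.1 = 132
C = 132 + 0.55(8130) = 132 + 4471.5 = 4603.5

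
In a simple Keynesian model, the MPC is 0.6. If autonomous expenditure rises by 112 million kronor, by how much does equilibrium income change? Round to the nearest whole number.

ΔY ≈ 280

The multiplier is 1/(1 − MPC) = 1/0.4.
ΔY = 112/0.4 = 280.00 ≈ 280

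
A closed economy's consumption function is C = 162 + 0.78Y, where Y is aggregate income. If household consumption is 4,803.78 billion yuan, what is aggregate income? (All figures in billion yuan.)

Y = 5951

162 + 0.78Y = 4803.78
0.78Y = 4641.78, so Y = 4641.78/0.78 = 5951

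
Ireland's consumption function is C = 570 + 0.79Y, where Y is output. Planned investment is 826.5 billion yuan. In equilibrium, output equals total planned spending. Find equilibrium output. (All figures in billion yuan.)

Y = C + I = 570 + 0.79Y + 826.5
Y − 0.79Y = 1396.5
0.21Y = 1396.5, so Y = 1396.5/0.21 = 6650

Y = 6650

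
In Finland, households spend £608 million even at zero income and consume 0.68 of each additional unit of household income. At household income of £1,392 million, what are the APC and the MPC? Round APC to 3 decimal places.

APC = 1.117; MPC = 0.68

MPC = 0.68 (the slope of the consumption function)
C = 608 + 0.68(1392) = 1554.56, so APC = 1554.56/1392 = 1.117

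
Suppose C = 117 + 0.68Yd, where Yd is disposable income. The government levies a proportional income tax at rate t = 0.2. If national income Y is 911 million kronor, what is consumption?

C = 612.584

Yd = (1 − 0.2)(911) = 0.8(911) = 728.8
C = 117 + 0.68(728.8) = 117 + 495.584 = 612.584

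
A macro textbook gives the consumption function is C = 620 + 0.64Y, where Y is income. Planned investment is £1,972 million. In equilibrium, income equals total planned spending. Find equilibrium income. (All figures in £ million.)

Y = C + I = 620 + 0.64Y + 1972
Y − 0.64Y = 2592
0.36Y = 2592, so Y = 2592/0.36 = 7200

Y = 7200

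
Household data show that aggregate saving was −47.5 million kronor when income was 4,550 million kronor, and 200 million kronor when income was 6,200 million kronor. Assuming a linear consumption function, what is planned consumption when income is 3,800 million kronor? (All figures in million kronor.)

C = 3960

MPS = ΔS/ΔY = (200 − (-47.5))/(6200 − 4550) = 247.5/1650 = 0.15
MPC = 1 − MPS = 0.85
Autonomous saving = -47.5 − 0.15(4550) = -730, so a = 730
C = 730 + 0.85(3800) = 730 + 3230 = 3960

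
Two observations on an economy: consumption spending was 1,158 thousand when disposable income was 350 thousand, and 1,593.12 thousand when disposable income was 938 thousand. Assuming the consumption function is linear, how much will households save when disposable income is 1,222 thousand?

MPC = (1593.12 − 1158)/(938 − 350) = 435.12/588 = 0.74
a = 1158 − 0.74(350) = 1158 − 259 = 899
C = 899 + 0.74(1222) = 1803.28
S = 1222 − 1803.28 = -581.28

S = -581.28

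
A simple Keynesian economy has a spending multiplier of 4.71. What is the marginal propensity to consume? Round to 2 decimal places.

k = 1/(1 − MPC), so 1 − MPC = 1/k = 1/4.71 = 0.2123
MPC = 1 − 0.2123 = 0.79

MPC = 0.79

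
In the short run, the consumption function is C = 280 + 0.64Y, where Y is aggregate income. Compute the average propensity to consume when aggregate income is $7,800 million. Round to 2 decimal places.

C = 280 + 0.64(7800) = 5272
APC = C/Y = 5272/7800 = 0.68

APC = 0.68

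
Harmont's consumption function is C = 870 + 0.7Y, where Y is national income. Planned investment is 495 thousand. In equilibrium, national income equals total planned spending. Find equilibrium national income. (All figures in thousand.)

Y = C + I = 870 + 0.7Y + 495
Y − 0.7Y = 1365
0.3Y = 1365, so Y = 1365/0.3 = 4550

Y = 4550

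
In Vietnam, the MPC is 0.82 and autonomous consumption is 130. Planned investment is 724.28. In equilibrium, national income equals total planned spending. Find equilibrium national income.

Y = C + I = 130 + 0.82Y + 724.28
Y − 0.82Y = 854.28
0.18Y = 854.28, so Y = 854.28/0.18 = 4746

Y = 4746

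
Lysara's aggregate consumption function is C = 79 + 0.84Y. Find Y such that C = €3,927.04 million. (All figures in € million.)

Y = 4581

79 + 0.84Y = 3927.04
0.84Y = 3848.04, so Y = 3848.04/0.84 = 4581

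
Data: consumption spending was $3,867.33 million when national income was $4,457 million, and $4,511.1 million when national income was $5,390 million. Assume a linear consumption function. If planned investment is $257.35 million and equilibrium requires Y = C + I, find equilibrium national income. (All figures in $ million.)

Y = 3385

MPC = (4511.1 − 3867.33)/(5390 − 4457) = 643.77/933 = 0.69
a = 3867.33 − 0.69(4457) = 792
Equilibrium: Y = 792 + 0.69Y + 257.35
0.31Y = 1049.35, so Y = 1049.35/0.31 = 3385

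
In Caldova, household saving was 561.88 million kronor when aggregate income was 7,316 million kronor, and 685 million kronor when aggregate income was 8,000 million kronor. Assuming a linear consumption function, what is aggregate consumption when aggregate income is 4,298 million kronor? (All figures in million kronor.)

MPS = ΔS/ΔY = (685 − 561.88)/(8000 − 7316) = 123.12/684 = 0.18
MPC = 1 − MPS = 0.82
Autonomous saving = 561.88 − 0.18(7316) = -755, so a = 755
C = 755 + 0.82(4298) = 755 + 3524.36 = 4279.36

C = 4279.36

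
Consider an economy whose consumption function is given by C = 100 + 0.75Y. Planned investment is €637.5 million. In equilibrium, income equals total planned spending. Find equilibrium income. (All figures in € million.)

Y = C + I = 100 + 0.75Y + 637.5
Y − 0.75Y = 737.5
0.25Y = 737.5, so Y = 737.5/0.25 = 2950

Y = 2950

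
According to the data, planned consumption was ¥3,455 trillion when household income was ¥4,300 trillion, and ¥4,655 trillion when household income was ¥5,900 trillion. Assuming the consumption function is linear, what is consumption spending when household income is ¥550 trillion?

MPC = (4655 − 3455)/(5900 − 4300) = 1200/1600 = 0.75
a = 3455 − 0.75(4300) = 3455 − 3225 = 230
C = 230 + 0.75(550) = 230 + 412.5 = 642.5

C = 642.5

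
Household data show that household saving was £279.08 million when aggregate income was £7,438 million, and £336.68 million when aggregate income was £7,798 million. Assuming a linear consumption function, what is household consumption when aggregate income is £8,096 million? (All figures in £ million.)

C = 7711.64

MPS = ΔS/ΔY = (336.68 − 279.08)/(7798 − 7438) = 57.6/360 = 0.16
MPC = 1 − MPS = 0.84
Autonomous saving = 279.08 − 0.16(7438) = -911, so a = 911
C = 911 + 0.84(8096) = 911 + 6800.64 = 7711.64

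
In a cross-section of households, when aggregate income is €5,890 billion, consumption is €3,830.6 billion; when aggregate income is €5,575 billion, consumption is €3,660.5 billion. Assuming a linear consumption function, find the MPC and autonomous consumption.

MPC = ΔC/ΔY = (3830.6 − 3660.5)/(5890 − 5575) = 170.1/315 = 0.54
a = C − MPC·Y = 3660.5 − 0.54(5575) = 3660.5 − 3010.5 = 650

MPC = 0.54; a = 650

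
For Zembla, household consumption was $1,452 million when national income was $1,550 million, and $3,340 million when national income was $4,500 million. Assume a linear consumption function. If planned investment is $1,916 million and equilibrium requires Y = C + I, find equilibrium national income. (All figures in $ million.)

MPC = (3340 − 1452)/(4500 − 1550) = 1888/2950 = 0.64
a = 1452 − 0.64(1550) = 460
Equilibrium: Y = 460 + 0.64Y + 1916
0.36Y = 2376, so Y = 2376/0.36 = 6600

Y = 6600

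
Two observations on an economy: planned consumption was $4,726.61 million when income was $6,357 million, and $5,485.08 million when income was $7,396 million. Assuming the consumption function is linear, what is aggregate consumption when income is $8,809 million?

C = 6516.57

MPC = (5485.08 − 4726.61)/(7396 − 6357) = 758.47/1039 = 0.73
a = 4726.61 − 0.73(6357) = 4726.61 − 4640.61 = 86
C = 86 + 0.73(8809) = 86 + 6430.57 = 6516.57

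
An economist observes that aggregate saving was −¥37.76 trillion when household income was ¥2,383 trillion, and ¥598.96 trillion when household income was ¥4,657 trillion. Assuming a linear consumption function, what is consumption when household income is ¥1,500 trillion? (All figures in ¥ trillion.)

C = 1785

MPS = ΔS/ΔY = (598.96 − (-37.76))/(4657 − 2383) = 636.72/2274 = 0.28
MPC = 1 − MPS = 0.72
Autonomous saving = -37.76 − 0.28(2383) = -705, so a = 705
C = 705 + 0.72(1500) = 705 + 1080 = 1785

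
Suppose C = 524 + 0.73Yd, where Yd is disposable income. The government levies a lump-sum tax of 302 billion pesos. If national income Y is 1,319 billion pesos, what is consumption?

C = 1266.41

Yd = Y − T = 1319 − 302 = 1017
C = 524 + 0.73(1017) = 524 + 742.41 = 1266.41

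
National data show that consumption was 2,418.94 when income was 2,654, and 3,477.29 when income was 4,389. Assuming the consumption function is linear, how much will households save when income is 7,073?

MPC = (3477.29 − 2418.94)/(4389 − 2654) = 1058.35/1735 = 0.61
a = 2418.94 − 0.61(2654) = 2418.94 − 1618.94 = 800
C = 800 + 0.61(7073) = 5114.53
S = 7073 − 5114.53 = 1958.47

S = 1958.47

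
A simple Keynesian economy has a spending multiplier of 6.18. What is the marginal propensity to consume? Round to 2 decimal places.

MPC = 0.84

k = 1/(1 − MPC), so 1 − MPC = 1/k = 1/6.18 = 0.1618
MPC = 1 − 0.1618 = 0.84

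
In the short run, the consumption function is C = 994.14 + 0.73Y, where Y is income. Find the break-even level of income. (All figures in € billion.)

At break-even, C = Y: 994.14 + 0.73Y = Y
0.27Y = 994.14, so Y = 994.14/0.27 = 3682

Y = 3682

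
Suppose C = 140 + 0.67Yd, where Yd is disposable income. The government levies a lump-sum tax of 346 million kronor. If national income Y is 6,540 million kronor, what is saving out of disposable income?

S = 1904.02

Yd = Y − T = 6540 − 346 = 6194
C = 140 + 0.67(6194) = 140 + 4149.98 = 4289.98
S = Yd − C = 6194 − 4289.98 = 1904.02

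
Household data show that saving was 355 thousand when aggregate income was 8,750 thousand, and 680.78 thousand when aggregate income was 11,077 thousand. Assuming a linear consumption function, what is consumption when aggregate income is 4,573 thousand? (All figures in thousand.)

MPS = ΔS/ΔY = (680.78 − 355)/(11077 − 8750) = 325.78/2327 = 0.14
MPC = 1 − MPS = 0.86
Autonomous saving = 355 − 0.14(8750) = -870, so a = 870
C = 870 + 0.86(4573) = 870 + 3932.78 = 4802.78

C = 4802.78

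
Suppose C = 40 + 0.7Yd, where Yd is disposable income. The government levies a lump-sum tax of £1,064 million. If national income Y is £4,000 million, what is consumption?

C = 2095.2

Yd = Y − T = 4000 − 1064 = 2936
C = 40 + 0.7(2936) = 40 + 2055.2 = 2095.2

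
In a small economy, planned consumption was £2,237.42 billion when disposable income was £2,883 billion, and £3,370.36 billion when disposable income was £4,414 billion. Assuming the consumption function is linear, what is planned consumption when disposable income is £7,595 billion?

C = 5724.3

MPC = (3370.36 − 2237.42)/(4414 − 2883) = 1132.94/1531 = 0.74
a = 2237.42 − 0.74(2883) = 2237.42 − 2133.42 = 104
C = 104 + 0.74(7595) = 104 + 5620.3 = 5724.3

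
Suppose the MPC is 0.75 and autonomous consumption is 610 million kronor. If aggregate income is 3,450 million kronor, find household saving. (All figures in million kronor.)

C = 610 + 0.75(3450) = 610 + 2587.5 = 3197.5
S = Y − C = 3450 − 3197.5 = 252.5

S = 252.5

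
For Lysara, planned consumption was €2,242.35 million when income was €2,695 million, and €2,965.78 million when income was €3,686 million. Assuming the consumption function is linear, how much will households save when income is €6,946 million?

MPC = (2965.78 − 2242.35)/(3686 − 2695) = 723.43/991 = 0.73
a = 2242.35 − 0.73(2695) = 2242.35 − 1967.35 = 275
C = 275 + 0.73(6946) = 5345.58
S = 6946 − 5345.58 = 1600.42

S = 1600.42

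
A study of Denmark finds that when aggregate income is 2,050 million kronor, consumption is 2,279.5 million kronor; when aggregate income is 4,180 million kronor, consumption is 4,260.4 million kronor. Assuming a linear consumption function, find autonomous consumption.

MPC = ΔC/ΔY = (4260.4 − 2279.5)/(4180 − 2050) = 1980.9/2130 = 0.93
a = C − MPC·Y = 2279.5 − 0.93(2050) = 2279.5 − 1906.5 = 373

a = 373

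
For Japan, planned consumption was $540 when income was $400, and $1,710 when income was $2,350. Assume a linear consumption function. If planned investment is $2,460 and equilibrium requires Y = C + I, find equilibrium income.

Y = 6900

MPC = (1710 − 540)/(2350 − 400) = 1170/1950 = 0.6
a = 540 − 0.6(400) = 300
Equilibrium: Y = 300 + 0.6Y + 2460
0.4Y = 2760, so Y = 2760/0.4 = 6900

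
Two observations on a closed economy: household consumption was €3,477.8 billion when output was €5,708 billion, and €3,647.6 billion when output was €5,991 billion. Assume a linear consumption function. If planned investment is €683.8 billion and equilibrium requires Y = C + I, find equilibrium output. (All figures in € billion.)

Y = 1842

MPC = (3647.6 − 3477.8)/(5991 − 5708) = 169.8/283 = 0.6
a = 3477.8 − 0.6(5708) = 53
Equilibrium: Y = 53 + 0.6Y + 683.8
0.4Y = 736.8, so Y = 736.8/0.4 = 1842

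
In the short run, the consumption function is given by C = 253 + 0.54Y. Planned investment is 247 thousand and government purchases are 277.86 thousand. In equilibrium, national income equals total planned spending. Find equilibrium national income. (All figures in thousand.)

Y = C + I + G = 253 + 0.54Y + 247 + 277.86
Y − 0.54Y = 777.86
0.46Y = 777.86, so Y = 777.86/0.46 = 1691

Y = 1691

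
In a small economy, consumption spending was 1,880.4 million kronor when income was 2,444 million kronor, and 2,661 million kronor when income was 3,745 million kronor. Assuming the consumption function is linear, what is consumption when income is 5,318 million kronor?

C = 3604.8

MPC = (2661 − 1880.4)/(3745 − 2444) = 780.6/1301 = 0.6
a = 1880.4 − 0.6(2444) = 1880.4 − 1466.4 = 414
C = 414 + 0.6(5318) = 414 + 3190.8 = 3604.8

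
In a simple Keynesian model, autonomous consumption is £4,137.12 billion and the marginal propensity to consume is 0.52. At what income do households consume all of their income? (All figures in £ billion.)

Y = 8619

At break-even, C = Y: 4137.12 + 0.52Y = Y
0.48Y = 4137.12, so Y = 4137.12/0.48 = 8619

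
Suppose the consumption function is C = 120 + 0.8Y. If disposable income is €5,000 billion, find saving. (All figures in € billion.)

S = 880

C = 120 + 0.8(5000) = 120 + 4000 = 4120
S = Y − C = 5000 − 4120 = 880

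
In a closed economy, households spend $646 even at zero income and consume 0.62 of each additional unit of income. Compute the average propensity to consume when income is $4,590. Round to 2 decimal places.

APC = 0.76

C = 646 + 0.62(4590) = 3491.8
APC = C/Y = 3491.8/4590 = 0.76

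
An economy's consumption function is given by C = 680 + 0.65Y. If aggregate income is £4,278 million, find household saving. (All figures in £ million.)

C = 680 + 0.65(4278) = 680 + 2780.7 = 3460.7
S = Y − C = 4278 − 3460.7 = 817.3

S = 817.3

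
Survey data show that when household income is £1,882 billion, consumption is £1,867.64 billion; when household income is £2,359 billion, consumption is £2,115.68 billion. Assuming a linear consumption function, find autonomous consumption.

a = 889

MPC = ΔC/ΔY = (2115.68 − 1867.64)/(2359 − 1882) = 248.04/477 = 0.52
a = C − MPC·Y = 1867.64 − 0.52(1882) = 1867.64 − 978.64 = 889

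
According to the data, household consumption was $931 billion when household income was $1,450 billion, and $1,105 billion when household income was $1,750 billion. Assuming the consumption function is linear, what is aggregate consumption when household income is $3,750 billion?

MPC = (1105 − 931)/(1750 − 1450) = 174/300 = 0.58
a = 931 − 0.58(1450) = 931 − 841 = 90
C = 90 + 0.58(3750) = 90 + 2175 = 2265

C = 2265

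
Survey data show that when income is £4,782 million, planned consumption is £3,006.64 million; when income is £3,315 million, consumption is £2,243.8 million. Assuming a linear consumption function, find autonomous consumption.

a = 520

MPC = ΔC/ΔY = (3006.64 − 2243.8)/(4782 − 3315) = 762.84/1467 = 0.52
a = C − MPC·Y = 2243.8 − 0.52(3315) = 2243.8 − 1723.8 = 520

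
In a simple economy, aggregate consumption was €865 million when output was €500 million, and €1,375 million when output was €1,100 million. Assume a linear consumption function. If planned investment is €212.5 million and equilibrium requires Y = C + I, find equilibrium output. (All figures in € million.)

Y = 4350

MPC = (1375 − 865)/(1100 − 500) = 510/600 = 0.85
a = 865 − 0.85(500) = 440
Equilibrium: Y = 440 + 0.85Y + 212.5
0.15Y = 652.5, so Y = 652.5/0.15 = 4350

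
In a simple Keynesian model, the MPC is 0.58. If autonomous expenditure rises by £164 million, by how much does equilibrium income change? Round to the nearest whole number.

ΔY ≈ 390

The multiplier is 1/(1 − MPC) = 1/0.42.
ΔY = 164/0.42 = 390.48 ≈ 390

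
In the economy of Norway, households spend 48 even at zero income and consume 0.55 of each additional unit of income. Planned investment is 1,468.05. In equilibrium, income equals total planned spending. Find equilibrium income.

Y = 3369

Y = C + I = 48 + 0.55Y + 1468.05
Y − 0.55Y = 1516.05
0.45Y = 1516.05, so Y = 1516.05/0.45 = 3369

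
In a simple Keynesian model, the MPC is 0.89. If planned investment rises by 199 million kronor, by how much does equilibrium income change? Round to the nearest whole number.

The multiplier is 1/(1 − MPC) = 1/0.11.
ΔY = 199/0.11 = 1809.09 ≈ 1809

ΔY ≈ 1809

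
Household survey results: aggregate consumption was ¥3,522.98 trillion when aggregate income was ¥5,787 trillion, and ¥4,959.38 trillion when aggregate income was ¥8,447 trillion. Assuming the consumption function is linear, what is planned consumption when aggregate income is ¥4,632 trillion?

MPC = (4959.38 − 3522.98)/(8447 − 5787) = 1436.4/2660 = 0.54
a = 3522.98 − 0.54(5787) = 3522.98 − 3124.98 = 398
C = 398 + 0.54(4632) = 398 + 2501.28 = 2899.28

C = 2899.28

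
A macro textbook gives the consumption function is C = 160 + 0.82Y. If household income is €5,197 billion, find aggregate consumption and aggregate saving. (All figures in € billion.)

C = 160 + 0.82(5197) = 160 + 4261.54 = 4421.54
S = Y − C = 5197 − 4421.54 = 775.46

C = 4421.54; S = 775.46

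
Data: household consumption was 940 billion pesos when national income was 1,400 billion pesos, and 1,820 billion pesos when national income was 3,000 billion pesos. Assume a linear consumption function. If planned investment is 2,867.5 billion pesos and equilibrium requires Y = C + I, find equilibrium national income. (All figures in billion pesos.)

Y = 6750

MPC = (1820 − 940)/(3000 − 1400) = 880/1600 = 0.55
a = 940 − 0.55(1400) = 170
Equilibrium: Y = 170 + 0.55Y + 2867.5
0.45Y = 3037.5, so Y = 3037.5/0.45 = 6750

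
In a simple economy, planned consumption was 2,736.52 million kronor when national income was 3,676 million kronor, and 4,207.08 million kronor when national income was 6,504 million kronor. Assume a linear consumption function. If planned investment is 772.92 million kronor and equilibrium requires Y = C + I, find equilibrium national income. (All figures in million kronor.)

MPC = (4207.08 − 2736.52)/(6504 − 3676) = 1470.56/2828 = 0.52
a = 2736.52 − 0.52(3676) = 825
Equilibrium: Y = 825 + 0.52Y + 772.92
0.48Y = 1597.92, so Y = 1597.92/0.48 = 3329

Y = 3329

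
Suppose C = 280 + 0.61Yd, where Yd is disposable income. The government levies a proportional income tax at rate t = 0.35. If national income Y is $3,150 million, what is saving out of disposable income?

Yd = (1 − 0.35)(3150) = 0.65(3150) = 2047.5
C = 280 + 0.61(2047.5) = 280 + 1248.975 = 1528.975
S = Yd − C = 2047.5 − 1528.975 = 518.525

S = 518.525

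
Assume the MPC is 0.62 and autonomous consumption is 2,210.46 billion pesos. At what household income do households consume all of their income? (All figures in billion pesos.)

At break-even, C = Y: 2210.46 + 0.62Y = Y
0.38Y = 2210.46, so Y = 2210.46/0.38 = 5817

Y = 5817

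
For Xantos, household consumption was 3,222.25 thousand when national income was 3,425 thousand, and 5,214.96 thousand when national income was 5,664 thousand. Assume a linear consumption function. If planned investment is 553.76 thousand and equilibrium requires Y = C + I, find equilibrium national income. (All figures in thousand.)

MPC = (5214.96 − 3222.25)/(5664 − 3425) = 1992.71/2239 = 0.89
a = 3222.25 − 0.89(3425) = 174
Equilibrium: Y = 174 + 0.89Y + 553.76
0.11Y = 727.76, so Y = 727.76/0.11 = 6616

Y = 6616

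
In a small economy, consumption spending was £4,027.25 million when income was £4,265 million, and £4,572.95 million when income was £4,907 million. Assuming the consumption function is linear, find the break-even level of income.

MPC = (4572.95 − 4027.25)/(4907 − 4265) = 545.7/642 = 0.85
a = 4027.25 − 0.85(4265) = 4027.25 − 3625.25 = 402
Break-even: Y = a/(1−MPC) = 402/0.15 = 2680

Y = 2680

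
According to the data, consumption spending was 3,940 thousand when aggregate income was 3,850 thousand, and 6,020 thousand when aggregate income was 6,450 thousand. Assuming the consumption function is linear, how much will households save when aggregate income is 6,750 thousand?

MPC = (6020 − 3940)/(6450 − 3850) = 2080/2600 = 0.8
a = 3940 − 0.8(3850) = 3940 − 3080 = 860
C = 860 + 0.8(6750) = 6260
S = 6750 − 6260 = 490

S = 490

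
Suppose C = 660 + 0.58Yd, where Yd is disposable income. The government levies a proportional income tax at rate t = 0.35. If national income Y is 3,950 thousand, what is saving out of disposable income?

Yd = (1 − 0.35)(3950) = 0.65(3950) = 2567.5
C = 660 + 0.58(2567.5) = 660 + 1489.15 = 2149.15
S = Yd − C = 2567.5 − 2149.15 = 418.35

S = 418.35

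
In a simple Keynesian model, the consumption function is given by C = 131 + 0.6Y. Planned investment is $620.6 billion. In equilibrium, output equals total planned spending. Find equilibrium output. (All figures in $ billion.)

Y = 1879

Y = C + I = 131 + 0.6Y + 620.6
Y − 0.6Y = 751.6
0.4Y = 751.6, so Y = 751.6/0.4 = 1879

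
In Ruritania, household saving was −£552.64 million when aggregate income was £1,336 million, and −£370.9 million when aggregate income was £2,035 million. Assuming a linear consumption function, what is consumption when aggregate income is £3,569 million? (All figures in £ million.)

MPS = ΔS/ΔY = (-370.9 − (-552.64))/(2035 − 1336) = 181.74/699 = 0.26
MPC = 1 − MPS = 0.74
Autonomous saving = -552.64 − 0.26(1336) = -900, so a = 900
C = 900 + 0.74(3569) = 900 + 2641.06 = 3541.06

C = 3541.06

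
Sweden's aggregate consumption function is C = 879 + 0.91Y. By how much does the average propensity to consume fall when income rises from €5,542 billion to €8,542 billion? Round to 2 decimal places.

At Y = 5542: C = 879 + 0.91(5542) = 5922.22, APC = 5922.22/5542 = 1.069
At Y = 8542: C = 8652.22, APC = 8652.22/8542 = 1.013
Fall in APC = 1.069 − 1.013 = 0.056 ≈ 0.06

ΔAPC = 0.06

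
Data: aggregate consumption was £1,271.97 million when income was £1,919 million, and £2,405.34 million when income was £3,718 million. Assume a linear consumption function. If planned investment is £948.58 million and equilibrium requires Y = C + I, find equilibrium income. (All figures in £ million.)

MPC = (2405.34 − 1271.97)/(3718 − 1919) = 1133.37/1799 = 0.63
a = 1271.97 − 0.63(1919) = 63
Equilibrium: Y = 63 + 0.63Y + 948.58
0.37Y = 1011.58, so Y = 1011.58/0.37 = 2734

Y = 2734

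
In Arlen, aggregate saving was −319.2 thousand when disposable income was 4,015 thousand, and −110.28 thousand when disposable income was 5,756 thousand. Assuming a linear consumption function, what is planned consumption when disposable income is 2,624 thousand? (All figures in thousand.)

MPS = ΔS/ΔY = (-110.28 − (-319.2))/(5756 − 4015) = 208.92/1741 = 0.12
MPC = 1 − MPS = 0.88
Autonomous saving = -319.2 − 0.12(4015) = -801, so a = 801
C = 801 + 0.88(2624) = 801 + 2309.12 = 3110.12

C = 3110.12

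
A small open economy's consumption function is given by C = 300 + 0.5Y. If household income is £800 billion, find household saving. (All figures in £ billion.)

C = 300 + 0.5(800) = 300 + 400 = 700
S = Y − C = 800 − 700 = 100

S = 100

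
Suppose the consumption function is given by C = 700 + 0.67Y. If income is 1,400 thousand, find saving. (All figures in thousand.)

C = 700 + 0.67(1400) = 700 + 938 = 1638
S = Y − C = 1400 − 1638 = -238

S = -238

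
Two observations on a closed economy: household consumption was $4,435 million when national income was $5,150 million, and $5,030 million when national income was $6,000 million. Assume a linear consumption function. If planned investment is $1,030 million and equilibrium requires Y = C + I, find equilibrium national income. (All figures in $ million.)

MPC = (5030 − 4435)/(6000 − 5150) = 595/850 = 0.7
a = 4435 − 0.7(5150) = 830
Equilibrium: Y = 830 + 0.7Y + 1030
0.3Y = 1860, so Y = 1860/0.3 = 6200

Y = 6200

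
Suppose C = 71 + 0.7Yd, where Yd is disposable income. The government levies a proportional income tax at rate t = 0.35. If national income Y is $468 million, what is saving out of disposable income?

Yd = (1 − 0.35)(468) = 0.65(468) = 304.2
C = 71 + 0.7(304.2) = 71 + 212.94 = 283.94
S = Yd − C = 304.2 − 283.94 = 20.26

S = 20.26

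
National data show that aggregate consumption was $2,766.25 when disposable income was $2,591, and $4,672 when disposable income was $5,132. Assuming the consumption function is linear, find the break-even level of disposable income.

Y = 3292

MPC = (4672 − 2766.25)/(5132 − 2591) = 1905.75/2541 = 0.75
a = 2766.25 − 0.75(2591) = 2766.25 − 1943.25 = 823
Break-even: Y = a/(1−MPC) = 823/0.25 = 3292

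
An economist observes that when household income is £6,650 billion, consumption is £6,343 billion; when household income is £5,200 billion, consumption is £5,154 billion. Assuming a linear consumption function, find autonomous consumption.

a = 890

MPC = ΔC/ΔY = (6343 − 5154)/(6650 − 5200) = 1189/1450 = 0.82
a = C − MPC·Y = 5154 − 0.82(5200) = 5154 − 4264 = 890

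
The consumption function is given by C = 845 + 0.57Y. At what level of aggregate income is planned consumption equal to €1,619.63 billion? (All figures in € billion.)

845 + 0.57Y = 1619.63
0.57Y = 774.63, so Y = 774.63/0.57 = 1359

Y = 1359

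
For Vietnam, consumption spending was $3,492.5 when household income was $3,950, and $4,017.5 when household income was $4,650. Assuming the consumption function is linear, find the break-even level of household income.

MPC = (4017.5 − 3492.5)/(4650 − 3950) = 525/700 = 0.75
a = 3492.5 − 0.75(3950) = 3492.5 − 2962.5 = 530
Break-even: Y = a/(1−MPC) = 530/0.25 = 2120

Y = 2120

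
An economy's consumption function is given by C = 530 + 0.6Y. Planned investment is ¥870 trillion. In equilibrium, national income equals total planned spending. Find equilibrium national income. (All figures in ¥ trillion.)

Y = C + I = 530 + 0.6Y + 870
Y − 0.6Y = 1400
0.4Y = 1400, so Y = 1400/0.4 = 3500

Y = 3500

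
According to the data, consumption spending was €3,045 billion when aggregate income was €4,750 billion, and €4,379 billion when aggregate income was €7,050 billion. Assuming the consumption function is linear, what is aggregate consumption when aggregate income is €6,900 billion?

C = 4292

MPC = (4379 − 3045)/(7050 − 4750) = 1334/2300 = 0.58
a = 3045 − 0.58(4750) = 3045 − 2755 = 290
C = 290 + 0.58(6900) = 290 + 4002 = 4292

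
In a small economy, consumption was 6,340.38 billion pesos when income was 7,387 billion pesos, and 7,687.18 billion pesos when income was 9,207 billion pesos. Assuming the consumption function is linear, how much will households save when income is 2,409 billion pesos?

S = -247.66

MPC = (7687.18 − 6340.38)/(9207 − 7387) = 1346.8/1820 = 0.74
a = 6340.38 − 0.74(7387) = 6340.38 − 5466.38 = 874
C = 874 + 0.74(2409) = 2656.66
S = 2409 − 2656.66 = -247.66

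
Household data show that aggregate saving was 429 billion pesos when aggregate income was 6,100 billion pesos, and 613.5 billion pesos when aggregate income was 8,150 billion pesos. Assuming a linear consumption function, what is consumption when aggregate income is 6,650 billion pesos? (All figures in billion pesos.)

C = 6171.5

MPS = ΔS/ΔY = (613.5 − 429)/(8150 − 6100) = 184.5/2050 = 0.09
MPC = 1 − MPS = 0.91
Autonomous saving = 429 − 0.09(6100) = -120, so a = 120
C = 120 + 0.91(6650) = 120 + 6051.5 = 6171.5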